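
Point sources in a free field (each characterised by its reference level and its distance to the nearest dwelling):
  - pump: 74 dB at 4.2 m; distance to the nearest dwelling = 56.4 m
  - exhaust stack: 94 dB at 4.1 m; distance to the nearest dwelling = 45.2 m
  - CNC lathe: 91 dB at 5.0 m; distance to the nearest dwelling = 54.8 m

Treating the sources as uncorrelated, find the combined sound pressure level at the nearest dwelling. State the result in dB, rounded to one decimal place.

Propagate each source to the receiver with L = L_ref − 20·log₁₀(r/r_ref), then add intensities.
pump: 74 − 20·log₁₀(56.4/4.2) = 74 − 22.56 = 51.44 dB.
exhaust stack: 94 − 20·log₁₀(45.2/4.1) = 94 − 20.85 = 73.15 dB.
CNC lathe: 91 − 20·log₁₀(54.8/5.0) = 91 − 20.80 = 70.20 dB.
Σ 10^(L/10) = 3.129e+07 → L_total = 10·log₁₀(3.129e+07) = 74.95 dB.

75.0 dB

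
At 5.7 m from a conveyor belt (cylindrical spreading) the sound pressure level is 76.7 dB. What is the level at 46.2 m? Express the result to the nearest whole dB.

68 dB

For a line source, L₂ = L₁ − 10·log₁₀(r₂/r₁).
L₂ = 76.7 − 10·log₁₀(46.2/5.7) = 76.7 − 9.088 = 67.61 dB.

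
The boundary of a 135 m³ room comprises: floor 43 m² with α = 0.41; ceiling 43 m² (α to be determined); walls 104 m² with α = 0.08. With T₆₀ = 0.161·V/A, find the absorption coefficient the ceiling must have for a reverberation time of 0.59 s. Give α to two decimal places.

From T₆₀ = 0.161·V/A, the target T₆₀ = 0.59 s needs A = 0.161·135/0.59 = 36.84 m².
Absorption from the other surfaces = 43·0.41 + 104·0.08 = 25.95 m², so the ceiling must supply 10.89 m² over 43 m².
α = 10.89/43 = 0.253.

0.25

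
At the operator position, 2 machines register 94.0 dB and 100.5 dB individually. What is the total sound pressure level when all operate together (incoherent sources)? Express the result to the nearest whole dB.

101 dB

For uncorrelated sources the intensities add, so convert each level to linear form, sum, and take 10·log₁₀ of the total.
Σ 10^(L/10) = 10^(94.0/10) + 10^(100.5/10) = 1.373e+10.
L_total = 10·log₁₀(1.373e+10) = 101.38 dB.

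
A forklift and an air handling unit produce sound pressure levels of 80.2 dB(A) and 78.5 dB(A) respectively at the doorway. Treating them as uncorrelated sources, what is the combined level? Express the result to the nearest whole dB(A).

Incoherent sources combine by intensity addition: L_total = 10·log₁₀(Σ 10^(L_i/10)).
Σ 10^(L/10) = 10^(80.2/10) + 10^(78.5/10) = 1.755e+08.
L_total = 10·log₁₀(1.755e+08) = 82.44 dB(A).

82 dB(A)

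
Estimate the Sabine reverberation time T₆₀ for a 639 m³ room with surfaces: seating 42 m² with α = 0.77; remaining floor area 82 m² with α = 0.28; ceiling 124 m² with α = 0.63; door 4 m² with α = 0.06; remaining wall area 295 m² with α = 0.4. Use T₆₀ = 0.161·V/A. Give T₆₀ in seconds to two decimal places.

A = Σ Sᵢαᵢ = 42·0.77 + 82·0.28 + 124·0.63 + 4·0.06 + 295·0.4 = 251.66 m².
T₆₀ = 0.161 × 639 / 251.66 = 0.409 s.

0.41 s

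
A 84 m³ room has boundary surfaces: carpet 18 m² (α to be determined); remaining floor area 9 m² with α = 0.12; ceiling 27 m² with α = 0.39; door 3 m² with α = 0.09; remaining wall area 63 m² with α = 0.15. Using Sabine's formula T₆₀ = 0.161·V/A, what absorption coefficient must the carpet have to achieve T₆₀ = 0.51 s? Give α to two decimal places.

0.29

Required total absorption A = 0.161·84/0.51 = 26.52 m².
Absorption from the other surfaces = 9·0.12 + 27·0.39 + 3·0.09 + 63·0.15 = 21.33 m², so the carpet must supply 5.19 m² over 18 m².
α = 5.19/18 = 0.288.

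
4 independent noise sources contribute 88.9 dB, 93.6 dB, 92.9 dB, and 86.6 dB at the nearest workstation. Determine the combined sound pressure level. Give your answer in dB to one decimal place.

Incoherent sources combine by intensity addition: L_total = 10·log₁₀(Σ 10^(L_i/10)).
Σ 10^(L/10) = 10^(88.9/10) + 10^(93.6/10) + 10^(92.9/10) + 10^(86.6/10) = 5.474e+09.
L_total = 10·log₁₀(5.474e+09) = 97.38 dB.

97.4 dB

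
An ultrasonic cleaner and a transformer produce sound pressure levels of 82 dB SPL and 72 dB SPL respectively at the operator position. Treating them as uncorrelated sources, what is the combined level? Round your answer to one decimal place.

82.4 dB SPL

For uncorrelated sources the intensities add, so convert each level to linear form, sum, and take 10·log₁₀ of the total.
Σ 10^(L/10) = 10^(82/10) + 10^(72/10) = 1.743e+08.
L_total = 10·log₁₀(1.743e+08) = 82.41 dB SPL.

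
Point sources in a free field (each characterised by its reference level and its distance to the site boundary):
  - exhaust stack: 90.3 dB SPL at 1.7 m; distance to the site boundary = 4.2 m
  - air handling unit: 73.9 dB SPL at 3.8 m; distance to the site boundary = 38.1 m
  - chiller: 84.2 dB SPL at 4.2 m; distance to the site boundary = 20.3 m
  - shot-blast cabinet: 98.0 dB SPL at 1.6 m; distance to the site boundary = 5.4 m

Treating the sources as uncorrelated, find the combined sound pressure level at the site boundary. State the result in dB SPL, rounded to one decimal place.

Apply inverse-square spreading to bring every level to the receiver, then sum 10^(L/10).
exhaust stack: 90.3 − 20·log₁₀(4.2/1.7) = 90.3 − 7.86 = 82.44 dB SPL.
air handling unit: 73.9 − 20·log₁₀(38.1/3.8) = 73.9 − 20.02 = 53.88 dB SPL.
chiller: 84.2 − 20·log₁₀(20.3/4.2) = 84.2 − 13.68 = 70.52 dB SPL.
shot-blast cabinet: 98.0 − 20·log₁₀(5.4/1.6) = 98.0 − 10.57 = 87.43 dB SPL.
Σ 10^(L/10) = 7.410e+08 → L_total = 10·log₁₀(7.410e+08) = 88.70 dB SPL.

88.7 dB SPL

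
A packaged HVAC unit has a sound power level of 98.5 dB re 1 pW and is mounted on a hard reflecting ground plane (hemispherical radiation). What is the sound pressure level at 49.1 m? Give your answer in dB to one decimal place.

Free-field hemispherical radiation: L_p = L_w − 10·log₁₀(2π·r²), r = 49.1 m.
2π·r² = 1.515e+04 m², 10·log₁₀ of that is 41.803 dB.
L_p = 98.5 − 41.803 = 56.70 dB.

56.7 dB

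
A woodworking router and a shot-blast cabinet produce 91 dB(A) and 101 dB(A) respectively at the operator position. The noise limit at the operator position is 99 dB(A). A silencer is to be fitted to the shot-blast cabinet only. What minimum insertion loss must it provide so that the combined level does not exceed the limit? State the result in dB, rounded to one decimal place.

2.7 dB

Everything except the shot-blast cabinet sums to 10^(91/10) = 1.259e+09 in linear terms, 91.00 dB(A).
The limit corresponds to 10^(99/10) = 7.943e+09; subtracting the fixed part leaves 6.684e+09 for the shot-blast cabinet, i.e. 98.25 dB(A).
Required insertion loss = 101 − 98.25 = 2.75 dB.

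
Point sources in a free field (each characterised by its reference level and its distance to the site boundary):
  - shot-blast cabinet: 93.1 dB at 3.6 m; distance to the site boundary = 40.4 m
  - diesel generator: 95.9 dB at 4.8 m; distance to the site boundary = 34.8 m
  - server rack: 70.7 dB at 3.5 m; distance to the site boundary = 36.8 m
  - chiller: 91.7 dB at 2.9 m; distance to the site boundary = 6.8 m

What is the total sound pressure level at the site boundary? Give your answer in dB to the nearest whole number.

86 dB

First find each source's level at the receiver (point-source: −20·log₁₀(r/r_ref)), then combine on an intensity basis.
shot-blast cabinet: 93.1 − 20·log₁₀(40.4/3.6) = 93.1 − 21.00 = 72.10 dB.
diesel generator: 95.9 − 20·log₁₀(34.8/4.8) = 95.9 − 17.21 = 78.69 dB.
server rack: 70.7 − 20·log₁₀(36.8/3.5) = 70.7 − 20.44 = 50.26 dB.
chiller: 91.7 − 20·log₁₀(6.8/2.9) = 91.7 − 7.40 = 84.30 dB.
Σ 10^(L/10) = 3.594e+08 → L_total = 10·log₁₀(3.594e+08) = 85.56 dB.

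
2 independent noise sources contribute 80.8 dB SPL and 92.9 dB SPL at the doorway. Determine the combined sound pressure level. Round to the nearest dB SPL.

For uncorrelated sources the intensities add, so convert each level to linear form, sum, and take 10·log₁₀ of the total.
Σ 10^(L/10) = 10^(80.8/10) + 10^(92.9/10) = 2.070e+09.
L_total = 10·log₁₀(2.070e+09) = 93.16 dB SPL.

93 dB SPL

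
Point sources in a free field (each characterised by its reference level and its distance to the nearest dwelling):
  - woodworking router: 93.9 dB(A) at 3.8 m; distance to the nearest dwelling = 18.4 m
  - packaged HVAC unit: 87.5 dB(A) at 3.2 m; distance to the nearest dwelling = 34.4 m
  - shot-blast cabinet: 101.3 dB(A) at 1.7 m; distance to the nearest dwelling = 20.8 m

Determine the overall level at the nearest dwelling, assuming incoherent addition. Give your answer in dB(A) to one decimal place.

Propagate each source to the receiver with L = L_ref − 20·log₁₀(r/r_ref), then add intensities.
woodworking router: 93.9 − 20·log₁₀(18.4/3.8) = 93.9 − 13.70 = 80.20 dB(A).
packaged HVAC unit: 87.5 − 20·log₁₀(34.4/3.2) = 87.5 − 20.63 = 66.87 dB(A).
shot-blast cabinet: 101.3 − 20·log₁₀(20.8/1.7) = 101.3 − 21.75 = 79.55 dB(A).
Σ 10^(L/10) = 1.997e+08 → L_total = 10·log₁₀(1.997e+08) = 83.00 dB(A).

83.0 dB(A)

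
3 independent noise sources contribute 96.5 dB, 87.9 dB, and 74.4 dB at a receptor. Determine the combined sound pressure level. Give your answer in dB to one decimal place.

Incoherent sources combine by intensity addition: L_total = 10·log₁₀(Σ 10^(L_i/10)).
Σ 10^(L/10) = 10^(96.5/10) + 10^(87.9/10) + 10^(74.4/10) = 5.111e+09.
L_total = 10·log₁₀(5.111e+09) = 97.09 dB.

97.1 dB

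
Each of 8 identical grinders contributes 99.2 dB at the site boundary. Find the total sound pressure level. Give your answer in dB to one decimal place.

108.2 dB

With 8 equal, uncorrelated contributions the intensity is 8× that of one unit, giving a rise of 10·log₁₀ 8.
L_total = 99.2 + 10·log₁₀(8) = 99.2 + 9.031 = 108.23 dB.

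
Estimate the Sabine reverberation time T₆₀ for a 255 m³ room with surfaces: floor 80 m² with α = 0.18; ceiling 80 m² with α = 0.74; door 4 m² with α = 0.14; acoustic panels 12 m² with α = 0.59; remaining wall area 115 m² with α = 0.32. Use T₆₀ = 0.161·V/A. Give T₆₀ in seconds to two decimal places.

Summing Sᵢαᵢ: 80·0.18 + 80·0.74 + 4·0.14 + 12·0.59 + 115·0.32 = 118.04 m².
T₆₀ = 0.161 × 255 / 118.04 = 0.348 s.

0.35 s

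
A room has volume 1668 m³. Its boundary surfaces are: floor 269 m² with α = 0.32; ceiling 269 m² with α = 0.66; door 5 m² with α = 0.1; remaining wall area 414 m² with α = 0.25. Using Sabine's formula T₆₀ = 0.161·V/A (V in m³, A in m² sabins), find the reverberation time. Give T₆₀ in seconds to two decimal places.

0.73 s

Summing Sᵢαᵢ: 269·0.32 + 269·0.66 + 5·0.1 + 414·0.25 = 367.62 m².
T₆₀ = 0.161·V/A = 0.161·1668/367.62 = 0.731 s.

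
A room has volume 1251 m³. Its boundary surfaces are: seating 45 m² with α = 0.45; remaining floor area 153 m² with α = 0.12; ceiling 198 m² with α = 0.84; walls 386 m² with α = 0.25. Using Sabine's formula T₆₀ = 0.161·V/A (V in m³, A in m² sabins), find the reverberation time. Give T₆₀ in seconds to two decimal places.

Total absorption A = 45·0.45 + 153·0.12 + 198·0.84 + 386·0.25 = 301.43 m² sabins.
T₆₀ = 0.161 × 1251 / 301.43 = 0.668 s.

0.67 s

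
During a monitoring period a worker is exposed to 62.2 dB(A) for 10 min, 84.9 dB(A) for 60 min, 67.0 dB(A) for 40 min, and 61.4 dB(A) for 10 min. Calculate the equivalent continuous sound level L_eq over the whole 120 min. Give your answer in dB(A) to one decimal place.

81.9 dB(A)

The energy average is taken in the linear domain: L_eq = 10·log₁₀[(Σ tᵢ·10^(Lᵢ/10))/T], T = 120 min.
Σ tᵢ·10^(Lᵢ/10) = 10·10^(62.2/10) + 60·10^(84.9/10) + 40·10^(67.0/10) + 10·10^(61.4/10) = 1.877e+10.
L_eq = 10·log₁₀(1.877e+10/120) = 81.94 dB(A).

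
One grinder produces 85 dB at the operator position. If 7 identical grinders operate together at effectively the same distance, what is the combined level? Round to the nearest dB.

93 dB

N identical incoherent sources raise the level by 10·log₁₀ N.
L_total = 85 + 10·log₁₀(7) = 85 + 8.451 = 93.45 dB.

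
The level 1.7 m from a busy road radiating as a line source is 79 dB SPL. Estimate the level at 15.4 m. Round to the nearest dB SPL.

69 dB SPL

Line-source attenuation: ΔL = 10·log₁₀(r₂/r₁) = 10·log₁₀(15.4/1.7) = 9.571 dB.
L₂ = 79 − 10·log₁₀(15.4/1.7) = 79 − 9.571 = 69.43 dB SPL.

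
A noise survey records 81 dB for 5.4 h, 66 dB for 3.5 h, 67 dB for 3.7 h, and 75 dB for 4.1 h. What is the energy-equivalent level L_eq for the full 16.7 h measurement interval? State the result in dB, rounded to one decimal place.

The energy average is taken in the linear domain: L_eq = 10·log₁₀[(Σ tᵢ·10^(Lᵢ/10))/T], T = 16.7 h.
Σ tᵢ·10^(Lᵢ/10) = 5.4·10^(81/10) + 3.5·10^(66/10) + 3.7·10^(67/10) + 4.1·10^(75/10) = 8.420e+08.
L_eq = 10·log₁₀(8.420e+08/16.7) = 77.03 dB.

77.0 dB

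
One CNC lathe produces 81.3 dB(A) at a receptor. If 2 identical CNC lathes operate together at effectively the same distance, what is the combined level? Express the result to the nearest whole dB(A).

84 dB(A)

L_total = L₁ + 10·log₁₀ N for N identical incoherent sources.
L_total = 81.3 + 10·log₁₀(2) = 81.3 + 3.010 = 84.31 dB(A).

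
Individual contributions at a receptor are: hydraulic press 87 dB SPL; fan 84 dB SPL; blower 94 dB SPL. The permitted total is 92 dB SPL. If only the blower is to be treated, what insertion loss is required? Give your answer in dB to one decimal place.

4.8 dB

The untreated sources together contribute 10^(87/10) + 10^(84/10) = 7.524e+08, i.e. 88.76 dB SPL.
The limit corresponds to 10^(92/10) = 1.585e+09; subtracting the fixed part leaves 8.325e+08 for the blower, i.e. 89.20 dB SPL.
So the blower must be reduced from 94 to 89.20 dB SPL: IL = 4.80 dB.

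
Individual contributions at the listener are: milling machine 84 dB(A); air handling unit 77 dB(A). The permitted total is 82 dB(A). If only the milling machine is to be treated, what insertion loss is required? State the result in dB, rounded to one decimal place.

3.7 dB

Fixed contribution from the other source: Σ 10^(L/10) = 10^(77/10) = 5.012e+07 (77.00 dB(A)).
To meet 82 dB(A) overall, the treated milling machine may contribute at most 10^(82/10) − 5.012e+07 = 1.084e+08, i.e. 80.35 dB(A).
Required insertion loss = 84 − 80.35 = 3.65 dB.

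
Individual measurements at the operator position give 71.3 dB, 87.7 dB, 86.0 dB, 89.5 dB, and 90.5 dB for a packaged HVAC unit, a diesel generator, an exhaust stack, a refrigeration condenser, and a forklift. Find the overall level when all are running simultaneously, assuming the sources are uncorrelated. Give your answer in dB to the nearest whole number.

Incoherent sources combine by intensity addition: L_total = 10·log₁₀(Σ 10^(L_i/10)).
Σ 10^(L/10) = 10^(71.3/10) + 10^(87.7/10) + 10^(86.0/10) + 10^(89.5/10) + 10^(90.5/10) = 3.014e+09.
L_total = 10·log₁₀(3.014e+09) = 94.79 dB.

95 dB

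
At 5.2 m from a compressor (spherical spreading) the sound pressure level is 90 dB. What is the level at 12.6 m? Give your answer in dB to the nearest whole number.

Spherical spreading from a point source gives a 20·log₁₀(r₂/r₁) drop.
L₂ = 90 − 20·log₁₀(12.6/5.2) = 90 − 7.687 = 82.31 dB.

82 dB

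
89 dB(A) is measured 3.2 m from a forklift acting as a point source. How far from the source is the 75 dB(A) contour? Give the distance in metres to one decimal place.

16.0 m

The 14.0 dB drop corresponds to a distance ratio of 10^(14.0/20) for a point source.
r₂ = 3.2·10^((89−75)/20) = 3.2·10^(14.0/20) = 16.04 m.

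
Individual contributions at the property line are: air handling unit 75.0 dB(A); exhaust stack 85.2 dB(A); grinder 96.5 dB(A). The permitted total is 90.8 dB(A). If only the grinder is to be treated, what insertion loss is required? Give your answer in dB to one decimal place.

7.3 dB

The untreated sources together contribute 10^(75.0/10) + 10^(85.2/10) = 3.628e+08, i.e. 85.60 dB(A).
To meet 90.8 dB(A) overall, the treated grinder may contribute at most 10^(90.8/10) − 3.628e+08 = 8.395e+08, i.e. 89.24 dB(A).
Required insertion loss = 96.5 − 89.24 = 7.26 dB.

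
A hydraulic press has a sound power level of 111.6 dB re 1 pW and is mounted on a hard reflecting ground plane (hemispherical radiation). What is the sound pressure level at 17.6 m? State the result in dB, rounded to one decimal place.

Free-field hemispherical radiation: L_p = L_w − 10·log₁₀(2π·r²), r = 17.6 m.
2π·r² = 1946 m², 10·log₁₀ of that is 32.892 dB.
L_p = 111.6 − 32.892 = 78.71 dB.

78.7 dB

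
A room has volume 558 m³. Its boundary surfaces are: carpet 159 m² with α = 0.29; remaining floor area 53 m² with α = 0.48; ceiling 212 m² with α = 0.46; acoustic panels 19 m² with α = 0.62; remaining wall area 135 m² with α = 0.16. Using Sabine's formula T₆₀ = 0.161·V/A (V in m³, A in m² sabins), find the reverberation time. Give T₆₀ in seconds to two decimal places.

0.44 s

A = Σ Sᵢαᵢ = 159·0.29 + 53·0.48 + 212·0.46 + 19·0.62 + 135·0.16 = 202.45 m².
T₆₀ = 0.161·V/A = 0.161·558/202.45 = 0.444 s.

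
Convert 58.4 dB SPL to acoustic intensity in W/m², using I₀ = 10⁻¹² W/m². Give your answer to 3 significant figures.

6.92e-07 W/m²

L = 10·log₁₀(I/I₀) ⇒ I = I₀·10^(L/10) = 10⁻¹² × 10^5.84.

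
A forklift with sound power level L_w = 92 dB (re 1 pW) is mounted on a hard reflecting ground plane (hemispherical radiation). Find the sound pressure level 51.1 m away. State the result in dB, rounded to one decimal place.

49.8 dB

Free-field hemispherical radiation: L_p = L_w − 10·log₁₀(2π·r²), r = 51.1 m.
2π·r² = 1.641e+04 m², 10·log₁₀ of that is 42.150 dB.
L_p = 92 − 42.150 = 49.85 dB.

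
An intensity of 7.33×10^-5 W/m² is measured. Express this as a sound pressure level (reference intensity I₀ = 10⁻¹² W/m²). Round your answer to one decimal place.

I/I₀ = 7.33×10^-5/10⁻¹² = 7.33×10^7, and L = 10·log₁₀(I/I₀).
L = 10·(0.8651 + 7) = 78.65 dB.

78.7 dB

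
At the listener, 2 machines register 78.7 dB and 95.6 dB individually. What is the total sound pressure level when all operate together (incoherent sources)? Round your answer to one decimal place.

Incoherent sources combine by intensity addition: L_total = 10·log₁₀(Σ 10^(L_i/10)).
Σ 10^(L/10) = 10^(78.7/10) + 10^(95.6/10) = 3.705e+09.
L_total = 10·log₁₀(3.705e+09) = 95.69 dB.

95.7 dB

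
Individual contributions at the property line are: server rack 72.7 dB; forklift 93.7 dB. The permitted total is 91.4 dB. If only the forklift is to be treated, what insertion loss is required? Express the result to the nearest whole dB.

2 dB

Fixed contribution from the other source: Σ 10^(L/10) = 10^(72.7/10) = 1.862e+07 (72.70 dB).
To meet 91.4 dB overall, the treated forklift may contribute at most 10^(91.4/10) − 1.862e+07 = 1.362e+09, i.e. 91.34 dB.
So the forklift must be reduced from 93.7 to 91.34 dB: IL = 2.36 dB.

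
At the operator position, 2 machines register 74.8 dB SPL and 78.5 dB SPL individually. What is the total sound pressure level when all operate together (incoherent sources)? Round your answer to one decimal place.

80.0 dB SPL

For uncorrelated sources the intensities add, so convert each level to linear form, sum, and take 10·log₁₀ of the total.
Σ 10^(L/10) = 10^(74.8/10) + 10^(78.5/10) = 1.010e+08.
L_total = 10·log₁₀(1.010e+08) = 80.04 dB SPL.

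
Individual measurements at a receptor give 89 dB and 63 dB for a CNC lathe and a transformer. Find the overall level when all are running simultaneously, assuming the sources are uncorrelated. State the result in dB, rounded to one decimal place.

Incoherent sources combine by intensity addition: L_total = 10·log₁₀(Σ 10^(L_i/10)).
Σ 10^(L/10) = 10^(89/10) + 10^(63/10) = 7.963e+08.
L_total = 10·log₁₀(7.963e+08) = 89.01 dB.

89.0 dB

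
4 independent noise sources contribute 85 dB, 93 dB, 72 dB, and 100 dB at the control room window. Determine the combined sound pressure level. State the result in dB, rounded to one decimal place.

100.9 dB

For uncorrelated sources the intensities add, so convert each level to linear form, sum, and take 10·log₁₀ of the total.
Σ 10^(L/10) = 10^(85/10) + 10^(93/10) + 10^(72/10) + 10^(100/10) = 1.233e+10.
L_total = 10·log₁₀(1.233e+10) = 100.91 dB.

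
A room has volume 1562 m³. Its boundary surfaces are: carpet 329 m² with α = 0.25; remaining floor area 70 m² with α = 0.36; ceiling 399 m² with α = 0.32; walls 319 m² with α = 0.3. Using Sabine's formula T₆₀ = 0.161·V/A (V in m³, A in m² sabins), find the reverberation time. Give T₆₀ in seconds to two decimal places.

0.76 s

Total absorption A = 329·0.25 + 70·0.36 + 399·0.32 + 319·0.3 = 330.83 m² sabins.
T₆₀ = 0.161 × 1562 / 330.83 = 0.760 s.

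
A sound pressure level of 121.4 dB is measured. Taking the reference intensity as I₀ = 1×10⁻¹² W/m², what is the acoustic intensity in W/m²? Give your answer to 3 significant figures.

I/I₀ = 10^(121.4/10) = 1.38e+12, so I = 1.38e+12 × 10⁻¹² W/m².

1.38 W/m²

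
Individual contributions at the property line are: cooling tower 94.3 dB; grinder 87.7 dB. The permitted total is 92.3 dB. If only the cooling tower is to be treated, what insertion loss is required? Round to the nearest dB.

4 dB

Fixed contribution from the other source: Σ 10^(L/10) = 10^(87.7/10) = 5.888e+08 (87.70 dB).
The limit corresponds to 10^(92.3/10) = 1.698e+09; subtracting the fixed part leaves 1.109e+09 for the cooling tower, i.e. 90.45 dB.
So the cooling tower must be reduced from 94.3 to 90.45 dB: IL = 3.85 dB.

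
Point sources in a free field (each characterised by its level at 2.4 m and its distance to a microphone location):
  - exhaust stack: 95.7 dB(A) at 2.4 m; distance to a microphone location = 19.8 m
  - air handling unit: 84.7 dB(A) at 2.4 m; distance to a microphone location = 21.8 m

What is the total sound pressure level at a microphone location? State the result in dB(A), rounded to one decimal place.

77.6 dB(A)

First find each source's level at the receiver (point-source: −20·log₁₀(r/r_ref)), then combine on an intensity basis.
exhaust stack: 95.7 − 20·log₁₀(19.8/2.4) = 95.7 − 18.33 = 77.37 dB(A).
air handling unit: 84.7 − 20·log₁₀(21.8/2.4) = 84.7 − 19.16 = 65.54 dB(A).
Σ 10^(L/10) = 5.816e+07 → L_total = 10·log₁₀(5.816e+07) = 77.65 dB(A).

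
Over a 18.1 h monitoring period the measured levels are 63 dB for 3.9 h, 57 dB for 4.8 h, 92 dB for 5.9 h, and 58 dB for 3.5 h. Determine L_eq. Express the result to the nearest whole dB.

Weight each interval's intensity by its duration and average over T = 18.1 h:
Σ tᵢ·10^(Lᵢ/10) = 3.9·10^(63/10) + 4.8·10^(57/10) + 5.9·10^(92/10) + 3.5·10^(58/10) = 9.363e+09.
L_eq = 10·log₁₀(9.363e+09/18.1) = 87.14 dB.

87 dB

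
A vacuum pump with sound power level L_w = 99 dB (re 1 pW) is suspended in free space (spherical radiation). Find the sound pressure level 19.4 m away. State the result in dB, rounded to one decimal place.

The power spreads over a sphere of area 4π·r², so L_p = L_w − 10·log₁₀(4π·r²).
4π·r² = 4729 m², 10·log₁₀ of that is 36.748 dB.
L_p = 99 − 36.748 = 62.25 dB.

62.3 dB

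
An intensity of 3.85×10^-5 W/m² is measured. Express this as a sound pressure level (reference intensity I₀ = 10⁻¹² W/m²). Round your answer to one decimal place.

I/I₀ = 3.85×10^-5/10⁻¹² = 3.85×10^7, and L = 10·log₁₀(I/I₀).
L = 10·(0.5855 + 7) = 75.85 dB.

75.9 dB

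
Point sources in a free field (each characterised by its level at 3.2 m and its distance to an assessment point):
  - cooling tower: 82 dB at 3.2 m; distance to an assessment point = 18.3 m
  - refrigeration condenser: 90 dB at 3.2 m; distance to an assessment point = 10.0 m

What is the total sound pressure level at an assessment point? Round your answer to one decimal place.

Propagate each source to the receiver with L = L_ref − 20·log₁₀(r/r_ref), then add intensities.
cooling tower: 82 − 20·log₁₀(18.3/3.2) = 82 − 15.15 = 66.85 dB.
refrigeration condenser: 90 − 20·log₁₀(10.0/3.2) = 90 − 9.90 = 80.10 dB.
Σ 10^(L/10) = 1.072e+08 → L_total = 10·log₁₀(1.072e+08) = 80.30 dB.

80.3 dB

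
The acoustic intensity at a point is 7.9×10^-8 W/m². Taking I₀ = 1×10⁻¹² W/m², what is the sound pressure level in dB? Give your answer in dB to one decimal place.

I/I₀ = 7.9×10^-8/10⁻¹² = 7.9×10^4, and L = 10·log₁₀(I/I₀).
L = 10·(0.8976 + 4) = 48.98 dB.

49.0 dB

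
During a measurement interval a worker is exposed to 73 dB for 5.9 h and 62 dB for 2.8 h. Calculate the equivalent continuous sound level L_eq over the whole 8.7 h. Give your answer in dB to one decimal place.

71.5 dB

The energy average is taken in the linear domain: L_eq = 10·log₁₀[(Σ tᵢ·10^(Lᵢ/10))/T], T = 8.7 h.
Σ tᵢ·10^(Lᵢ/10) = 5.9·10^(73/10) + 2.8·10^(62/10) = 1.222e+08.
L_eq = 10·log₁₀(1.222e+08/8.7) = 71.47 dB.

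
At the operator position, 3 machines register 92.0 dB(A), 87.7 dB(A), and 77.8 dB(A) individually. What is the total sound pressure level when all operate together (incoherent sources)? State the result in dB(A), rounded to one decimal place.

93.5 dB(A)

For uncorrelated sources the intensities add, so convert each level to linear form, sum, and take 10·log₁₀ of the total.
Σ 10^(L/10) = 10^(92.0/10) + 10^(87.7/10) + 10^(77.8/10) = 2.234e+09.
L_total = 10·log₁₀(2.234e+09) = 93.49 dB(A).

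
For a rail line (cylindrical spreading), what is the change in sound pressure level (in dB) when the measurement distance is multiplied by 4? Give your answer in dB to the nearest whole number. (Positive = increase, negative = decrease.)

-6 dB

Line-source spreading: ΔL = −10·log₁₀(r₂/r₁).
ΔL = −10·log₁₀(4) = -6.02 dB.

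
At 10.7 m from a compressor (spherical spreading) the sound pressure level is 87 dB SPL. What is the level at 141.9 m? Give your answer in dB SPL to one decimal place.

64.5 dB SPL

Point-source attenuation: ΔL = 20·log₁₀(r₂/r₁) = 20·log₁₀(141.9/10.7) = 22.452 dB.
L₂ = 87 − 20·log₁₀(141.9/10.7) = 87 − 22.452 = 64.55 dB SPL.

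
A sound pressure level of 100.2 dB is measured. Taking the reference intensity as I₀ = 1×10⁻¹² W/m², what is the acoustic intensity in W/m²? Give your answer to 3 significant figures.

L = 10·log₁₀(I/I₀) ⇒ I = I₀·10^(L/10) = 10⁻¹² × 10^10.02.

0.0105 W/m²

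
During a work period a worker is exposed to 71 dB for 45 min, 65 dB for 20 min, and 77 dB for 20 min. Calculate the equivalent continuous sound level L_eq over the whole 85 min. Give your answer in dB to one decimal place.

Weight each interval's intensity by its duration and average over T = 85 min:
Σ tᵢ·10^(Lᵢ/10) = 45·10^(71/10) + 20·10^(65/10) + 20·10^(77/10) = 1.632e+09.
L_eq = 10·log₁₀(1.632e+09/85) = 72.83 dB.

72.8 dB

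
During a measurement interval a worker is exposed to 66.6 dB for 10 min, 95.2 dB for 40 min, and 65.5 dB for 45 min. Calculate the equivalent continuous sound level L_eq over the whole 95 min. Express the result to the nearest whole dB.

Weight each interval's intensity by its duration and average over T = 95 min:
Σ tᵢ·10^(Lᵢ/10) = 10·10^(66.6/10) + 40·10^(95.2/10) + 45·10^(65.5/10) = 1.327e+11.
L_eq = 10·log₁₀(1.327e+11/95) = 91.45 dB.

91 dB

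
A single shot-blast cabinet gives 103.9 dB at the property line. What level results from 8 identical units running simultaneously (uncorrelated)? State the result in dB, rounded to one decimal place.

112.9 dB

With 8 equal, uncorrelated contributions the intensity is 8× that of one unit, giving a rise of 10·log₁₀ 8.
L_total = 103.9 + 10·log₁₀(8) = 103.9 + 9.031 = 112.93 dB.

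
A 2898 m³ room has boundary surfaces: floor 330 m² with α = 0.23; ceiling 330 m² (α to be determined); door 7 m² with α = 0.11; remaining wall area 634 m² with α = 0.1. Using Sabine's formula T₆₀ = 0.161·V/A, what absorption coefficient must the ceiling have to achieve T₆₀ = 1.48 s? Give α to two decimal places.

0.53

Required total absorption A = 0.161·2898/1.48 = 315.26 m².
Absorption from the other surfaces = 330·0.23 + 7·0.11 + 634·0.1 = 140.07 m², so the ceiling must supply 175.19 m² over 330 m².
α = 175.19/330 = 0.531.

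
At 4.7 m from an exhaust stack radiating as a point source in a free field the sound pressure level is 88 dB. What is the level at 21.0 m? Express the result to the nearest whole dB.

75 dB

Spherical spreading from a point source gives a 20·log₁₀(r₂/r₁) drop.
L₂ = 88 − 20·log₁₀(21.0/4.7) = 88 − 13.002 = 75.00 dB.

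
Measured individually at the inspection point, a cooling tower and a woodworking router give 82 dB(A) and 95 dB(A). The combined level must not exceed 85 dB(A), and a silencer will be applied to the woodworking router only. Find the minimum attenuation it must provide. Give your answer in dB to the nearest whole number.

13 dB

The untreated sources together contribute 10^(82/10) = 1.585e+08, i.e. 82.00 dB(A).
The limit corresponds to 10^(85/10) = 3.162e+08; subtracting the fixed part leaves 1.577e+08 for the woodworking router, i.e. 81.98 dB(A).
So the woodworking router must be reduced from 95 to 81.98 dB(A): IL = 13.02 dB.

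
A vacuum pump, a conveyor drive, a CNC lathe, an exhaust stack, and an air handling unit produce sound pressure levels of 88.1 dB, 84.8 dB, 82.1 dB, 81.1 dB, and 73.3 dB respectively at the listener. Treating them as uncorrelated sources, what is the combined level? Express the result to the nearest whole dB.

91 dB

For uncorrelated sources the intensities add, so convert each level to linear form, sum, and take 10·log₁₀ of the total.
Σ 10^(L/10) = 10^(88.1/10) + 10^(84.8/10) + 10^(82.1/10) + 10^(81.1/10) + 10^(73.3/10) = 1.260e+09.
L_total = 10·log₁₀(1.260e+09) = 91.00 dB.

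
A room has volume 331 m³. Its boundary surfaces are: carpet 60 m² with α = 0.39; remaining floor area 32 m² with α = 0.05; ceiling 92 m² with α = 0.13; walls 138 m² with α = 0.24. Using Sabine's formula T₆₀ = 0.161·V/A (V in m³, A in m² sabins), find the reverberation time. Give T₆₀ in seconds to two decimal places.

A = Σ Sᵢαᵢ = 60·0.39 + 32·0.05 + 92·0.13 + 138·0.24 = 70.08 m².
T₆₀ = 0.161·V/A = 0.161·331/70.08 = 0.760 s.

0.76 s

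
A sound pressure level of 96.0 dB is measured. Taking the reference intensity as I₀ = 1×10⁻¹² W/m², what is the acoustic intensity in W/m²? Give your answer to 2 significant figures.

0.0040 W/m²

L = 10·log₁₀(I/I₀) ⇒ I = I₀·10^(L/10) = 10⁻¹² × 10^9.60.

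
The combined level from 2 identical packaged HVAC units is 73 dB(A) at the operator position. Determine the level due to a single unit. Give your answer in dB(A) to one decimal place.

Dividing the total intensity by 2 lowers the level by 10·log₁₀ 2 = 3.010 dB: L₁ = 73 − 3.010.

70.0 dB(A)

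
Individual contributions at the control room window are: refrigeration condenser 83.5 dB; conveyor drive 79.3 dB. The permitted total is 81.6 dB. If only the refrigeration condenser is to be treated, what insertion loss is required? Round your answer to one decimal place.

The untreated sources together contribute 10^(79.3/10) = 8.511e+07, i.e. 79.30 dB.
The limit corresponds to 10^(81.6/10) = 1.445e+08; subtracting the fixed part leaves 5.943e+07 for the refrigeration condenser, i.e. 77.74 dB.
So the refrigeration condenser must be reduced from 83.5 to 77.74 dB: IL = 5.76 dB.

5.8 dB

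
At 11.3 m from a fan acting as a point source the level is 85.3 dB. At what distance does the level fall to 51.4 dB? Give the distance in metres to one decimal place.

559.9 m

For a point source L₁ − L₂ = 20·log₁₀(r₂/r₁), so r₂ = r₁·10^((L₁−L₂)/20).
r₂ = 11.3·10^((85.3−51.4)/20) = 11.3·10^(33.9/20) = 559.86 m.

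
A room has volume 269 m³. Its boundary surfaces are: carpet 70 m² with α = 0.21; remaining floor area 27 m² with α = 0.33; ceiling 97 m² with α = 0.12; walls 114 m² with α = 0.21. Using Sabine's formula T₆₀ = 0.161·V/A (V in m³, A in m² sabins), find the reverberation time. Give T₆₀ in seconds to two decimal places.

0.73 s

Total absorption A = 70·0.21 + 27·0.33 + 97·0.12 + 114·0.21 = 59.19 m² sabins.
T₆₀ = 0.161 × 269 / 59.19 = 0.732 s.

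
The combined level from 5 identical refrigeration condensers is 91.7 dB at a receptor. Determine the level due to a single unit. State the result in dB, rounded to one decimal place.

For N identical incoherent sources L_total = L₁ + 10·log₁₀ N, so L₁ = 91.7 − 10·log₁₀(5) = 91.7 − 6.990.

84.7 dB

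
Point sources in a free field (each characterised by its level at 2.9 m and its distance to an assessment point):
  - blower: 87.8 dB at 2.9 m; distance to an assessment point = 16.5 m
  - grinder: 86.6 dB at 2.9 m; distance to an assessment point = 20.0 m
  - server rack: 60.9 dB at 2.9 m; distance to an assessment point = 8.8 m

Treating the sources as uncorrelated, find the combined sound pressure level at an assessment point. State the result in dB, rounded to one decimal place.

74.5 dB

Apply inverse-square spreading to bring every level to the receiver, then sum 10^(L/10).
blower: 87.8 − 20·log₁₀(16.5/2.9) = 87.8 − 15.10 = 72.70 dB.
grinder: 86.6 − 20·log₁₀(20.0/2.9) = 86.6 − 16.77 = 69.83 dB.
server rack: 60.9 − 20·log₁₀(8.8/2.9) = 60.9 − 9.64 = 51.26 dB.
Σ 10^(L/10) = 2.836e+07 → L_total = 10·log₁₀(2.836e+07) = 74.53 dB.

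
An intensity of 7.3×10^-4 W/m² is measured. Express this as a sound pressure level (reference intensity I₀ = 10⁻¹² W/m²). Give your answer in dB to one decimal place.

Dividing by I₀ shifts the exponent by 12: I/I₀ = 7.3×10^8.
L = 10·(0.8633 + 8) = 88.63 dB.

88.6 dB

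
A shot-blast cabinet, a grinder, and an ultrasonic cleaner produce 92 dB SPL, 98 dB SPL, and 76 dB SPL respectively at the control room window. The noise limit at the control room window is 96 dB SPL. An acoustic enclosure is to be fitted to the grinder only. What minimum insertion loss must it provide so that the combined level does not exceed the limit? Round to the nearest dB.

Everything except the grinder sums to 10^(92/10) + 10^(76/10) = 1.625e+09 in linear terms, 92.11 dB SPL.
The limit corresponds to 10^(96/10) = 3.981e+09; subtracting the fixed part leaves 2.356e+09 for the grinder, i.e. 93.72 dB SPL.
Required insertion loss = 98 − 93.72 = 4.28 dB.

4 dB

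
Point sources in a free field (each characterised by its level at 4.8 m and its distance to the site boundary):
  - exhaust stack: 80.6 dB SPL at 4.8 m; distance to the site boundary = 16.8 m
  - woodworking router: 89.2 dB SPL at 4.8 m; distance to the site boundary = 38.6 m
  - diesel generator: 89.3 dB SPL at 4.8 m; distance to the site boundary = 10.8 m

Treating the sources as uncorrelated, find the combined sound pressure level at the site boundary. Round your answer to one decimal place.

Propagate each source to the receiver with L = L_ref − 20·log₁₀(r/r_ref), then add intensities.
exhaust stack: 80.6 − 20·log₁₀(16.8/4.8) = 80.6 − 10.88 = 69.72 dB SPL.
woodworking router: 89.2 − 20·log₁₀(38.6/4.8) = 89.2 − 18.11 = 71.09 dB SPL.
diesel generator: 89.3 − 20·log₁₀(10.8/4.8) = 89.3 − 7.04 = 82.26 dB SPL.
Σ 10^(L/10) = 1.904e+08 → L_total = 10·log₁₀(1.904e+08) = 82.80 dB SPL.

82.8 dB SPL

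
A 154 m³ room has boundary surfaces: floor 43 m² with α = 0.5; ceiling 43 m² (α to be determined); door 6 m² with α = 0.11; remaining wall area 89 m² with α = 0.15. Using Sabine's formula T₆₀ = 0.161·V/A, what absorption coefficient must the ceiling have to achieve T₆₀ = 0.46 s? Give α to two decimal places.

0.43

From T₆₀ = 0.161·V/A, the target T₆₀ = 0.46 s needs A = 0.161·154/0.46 = 53.90 m².
Absorption from the other surfaces = 43·0.5 + 6·0.11 + 89·0.15 = 35.51 m², so the ceiling must supply 18.39 m² over 43 m².
α = 18.39/43 = 0.428.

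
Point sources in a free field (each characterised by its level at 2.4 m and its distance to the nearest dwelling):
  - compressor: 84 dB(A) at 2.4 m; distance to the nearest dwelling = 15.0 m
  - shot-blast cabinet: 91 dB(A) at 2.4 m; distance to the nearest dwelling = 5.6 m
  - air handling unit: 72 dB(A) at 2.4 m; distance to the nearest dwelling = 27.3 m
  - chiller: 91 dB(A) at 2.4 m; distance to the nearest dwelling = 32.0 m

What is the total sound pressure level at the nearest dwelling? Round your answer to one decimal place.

83.9 dB(A)

First find each source's level at the receiver (point-source: −20·log₁₀(r/r_ref)), then combine on an intensity basis.
compressor: 84 − 20·log₁₀(15.0/2.4) = 84 − 15.92 = 68.08 dB(A).
shot-blast cabinet: 91 − 20·log₁₀(5.6/2.4) = 91 − 7.36 = 83.64 dB(A).
air handling unit: 72 − 20·log₁₀(27.3/2.4) = 72 − 21.12 = 50.88 dB(A).
chiller: 91 − 20·log₁₀(32.0/2.4) = 91 − 22.50 = 68.50 dB(A).
Σ 10^(L/10) = 2.449e+08 → L_total = 10·log₁₀(2.449e+08) = 83.89 dB(A).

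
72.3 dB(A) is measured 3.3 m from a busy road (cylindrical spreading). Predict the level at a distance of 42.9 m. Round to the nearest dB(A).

For a line source, L₂ = L₁ − 10·log₁₀(r₂/r₁).
L₂ = 72.3 − 10·log₁₀(42.9/3.3) = 72.3 − 11.139 = 61.16 dB(A).

61 dB(A)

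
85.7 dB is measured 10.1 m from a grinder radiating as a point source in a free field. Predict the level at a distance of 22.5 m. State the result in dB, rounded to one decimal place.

Point-source attenuation: ΔL = 20·log₁₀(r₂/r₁) = 20·log₁₀(22.5/10.1) = 6.957 dB.
L₂ = 85.7 − 20·log₁₀(22.5/10.1) = 85.7 − 6.957 = 78.74 dB.

78.7 dB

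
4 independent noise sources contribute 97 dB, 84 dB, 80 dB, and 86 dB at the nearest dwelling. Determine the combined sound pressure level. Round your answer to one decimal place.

97.6 dB

Incoherent sources combine by intensity addition: L_total = 10·log₁₀(Σ 10^(L_i/10)).
Σ 10^(L/10) = 10^(97/10) + 10^(84/10) + 10^(80/10) + 10^(86/10) = 5.761e+09.
L_total = 10·log₁₀(5.761e+09) = 97.61 dB.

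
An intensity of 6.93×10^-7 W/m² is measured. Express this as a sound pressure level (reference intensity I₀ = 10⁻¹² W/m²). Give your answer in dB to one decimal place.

58.4 dB

L = 10·log₁₀(I/I₀) = 10·log₁₀(6.93×10^-7/10⁻¹²) = 10·log₁₀(6.93×10^5).
L = 10·(0.8407 + 5) = 58.41 dB.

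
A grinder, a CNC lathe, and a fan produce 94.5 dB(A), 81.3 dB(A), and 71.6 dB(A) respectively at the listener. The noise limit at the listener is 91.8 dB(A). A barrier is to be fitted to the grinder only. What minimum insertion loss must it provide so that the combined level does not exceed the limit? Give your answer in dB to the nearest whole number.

The untreated sources together contribute 10^(81.3/10) + 10^(71.6/10) = 1.494e+08, i.e. 81.74 dB(A).
To meet 91.8 dB(A) overall, the treated grinder may contribute at most 10^(91.8/10) − 1.494e+08 = 1.364e+09, i.e. 91.35 dB(A).
Required insertion loss = 94.5 − 91.35 = 3.15 dB.

3 dB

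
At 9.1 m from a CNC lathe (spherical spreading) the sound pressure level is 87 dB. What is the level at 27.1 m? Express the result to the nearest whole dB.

For a point source, L₂ = L₁ − 20·log₁₀(r₂/r₁).
L₂ = 87 − 20·log₁₀(27.1/9.1) = 87 − 9.479 = 77.52 dB.

78 dB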